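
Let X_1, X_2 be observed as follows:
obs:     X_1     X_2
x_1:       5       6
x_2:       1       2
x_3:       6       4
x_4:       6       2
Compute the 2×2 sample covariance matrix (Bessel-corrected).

Step 1 — column means:
  mean(X_1) = (5 + 1 + 6 + 6) / 4 = 18/4 = 4.5
  mean(X_2) = (6 + 2 + 4 + 2) / 4 = 14/4 = 3.5

Step 2 — sample covariance S[i,j] = (1/(n-1)) · Σ_k (x_{k,i} - mean_i) · (x_{k,j} - mean_j), with n-1 = 3.
  S[X_1,X_1] = ((0.5)·(0.5) + (-3.5)·(-3.5) + (1.5)·(1.5) + (1.5)·(1.5)) / 3 = 17/3 = 5.6667
  S[X_1,X_2] = ((0.5)·(2.5) + (-3.5)·(-1.5) + (1.5)·(0.5) + (1.5)·(-1.5)) / 3 = 5/3 = 1.6667
  S[X_2,X_2] = ((2.5)·(2.5) + (-1.5)·(-1.5) + (0.5)·(0.5) + (-1.5)·(-1.5)) / 3 = 11/3 = 3.6667

S is symmetric (S[j,i] = S[i,j]). Assembling:

S = [[5.6667, 1.6667],
 [1.6667, 3.6667]]


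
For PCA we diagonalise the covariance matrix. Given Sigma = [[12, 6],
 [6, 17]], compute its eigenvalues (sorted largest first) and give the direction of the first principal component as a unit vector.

Step 1 — characteristic polynomial of 2×2 Sigma:
  det(Sigma - λI) = λ² - trace · λ + det = 0.
  trace = 12 + 17 = 29, det = 12·17 - (6)² = 168.
Step 2 — discriminant:
  Δ = trace² - 4·det = 841 - 672 = 169.
Step 3 — eigenvalues:
  λ = (trace ± √Δ)/2 = (29 ± 13)/2,
  λ_1 = 21,  λ_2 = 8.

Step 4 — unit eigenvector for λ_1: solve (Sigma - λ_1 I)v = 0. First row:
  (12 - 21)·v_x + (6)·v_y = 0, i.e. (-9)·v_x + (6)·v_y = 0,
  so v ∝ (b, λ_1 - a) = (6, 9) = u.
  ||u|| = √((6)² + (9)²) = √(117) ≈ 10.8167,
  v_1 = u/||u|| ≈ (0.5547, 0.8321) (||v_1|| = 1).

λ_1 = 21,  λ_2 = 8;  v_1 ≈ (0.5547, 0.8321)


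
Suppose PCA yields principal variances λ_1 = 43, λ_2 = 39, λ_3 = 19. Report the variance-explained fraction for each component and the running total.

Step 1 — total variance = trace(Sigma) = Σ λ_i = 43 + 39 + 19 = 101.

Step 2 — fraction explained by component i = λ_i / Σ λ:
  PC1: 43/101 = 0.4257
  PC2: 39/101 = 0.3861
  PC3: 19/101 = 0.1881

Step 3 — cumulative fraction after k components = (λ_1 + ... + λ_k) / Σ λ:
  k = 1: 43/101 = 0.4257
  k = 2: (43 + 39)/101 = 82/101 = 0.8119
  k = 3: (43 + 39 + 19)/101 = 101/101 = 1

Summary (fraction, with percent):

explained: PC1 0.4257 (42.57%), PC2 0.3861 (38.61%), PC3 0.1881 (18.81%);  cumulative: 0.4257, 0.8119, 1


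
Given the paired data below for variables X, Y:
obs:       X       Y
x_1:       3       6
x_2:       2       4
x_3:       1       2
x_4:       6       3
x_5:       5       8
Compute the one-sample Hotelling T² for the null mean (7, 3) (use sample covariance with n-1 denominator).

Step 1 — sample mean vector:
  mean(X) = (3 + 2 + 1 + 6 + 5) / 5 = 17/5 = 3.4
  mean(Y) = (6 + 4 + 2 + 3 + 8) / 5 = 23/5 = 4.6
  x̄ = (3.4, 4.6),  deviation x̄ - mu_0 = (3.4, 4.6) - (7, 3) = (-3.6, 1.6).

Step 2 — sample covariance matrix, S[i,j] = (1/(n-1)) · Σ_k (x_{k,i} - mean_i) · (x_{k,j} - mean_j), divisor n-1 = 4:
  S[X,X] = ((-0.4)·(-0.4) + (-1.4)·(-1.4) + (-2.4)·(-2.4) + (2.6)·(2.6) + (1.6)·(1.6)) / 4 = 17.2/4 = 4.3
  S[X,Y] = ((-0.4)·(1.4) + (-1.4)·(-0.6) + (-2.4)·(-2.6) + (2.6)·(-1.6) + (1.6)·(3.4)) / 4 = 7.8/4 = 1.95
  S[Y,Y] = ((1.4)·(1.4) + (-0.6)·(-0.6) + (-2.6)·(-2.6) + (-1.6)·(-1.6) + (3.4)·(3.4)) / 4 = 23.2/4 = 5.8
  S = [[4.3, 1.95],
 [1.95, 5.8]].

Step 3 — invert S. det(S) = 4.3·5.8 - (1.95)² = 21.1375.
  S^{-1} = (1/det) · [[d, -b], [-b, a]] = [[0.2744, -0.0923],
 [-0.0923, 0.2034]].

Step 4 — quadratic form (x̄ - mu_0)^T · S^{-1} · (x̄ - mu_0):
  S^{-1} · (x̄ - mu_0) = (-1.1354, 0.6576),
  (x̄ - mu_0)^T · [...] = (-3.6)·(-1.1354) + (1.6)·(0.6576) = 5.1397.

Step 5 — scale by n: T² = 5 · 5.1397 = 25.6984.

T² ≈ 25.6984


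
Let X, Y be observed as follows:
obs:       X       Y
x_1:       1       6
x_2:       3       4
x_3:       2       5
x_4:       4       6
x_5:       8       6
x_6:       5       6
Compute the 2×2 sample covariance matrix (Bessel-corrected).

Step 1 — column means:
  mean(X) = (1 + 3 + 2 + 4 + 8 + 5) / 6 = 23/6 = 3.8333
  mean(Y) = (6 + 4 + 5 + 6 + 6 + 6) / 6 = 33/6 = 5.5

Step 2 — sample covariance S[i,j] = (1/(n-1)) · Σ_k (x_{k,i} - mean_i) · (x_{k,j} - mean_j), with n-1 = 5.
  S[X,X] = ((-2.8333)·(-2.8333) + (-0.8333)·(-0.8333) + (-1.8333)·(-1.8333) + (0.1667)·(0.1667) + (4.1667)·(4.1667) + (1.1667)·(1.1667)) / 5 = 30.8333/5 = 6.1667
  S[X,Y] = ((-2.8333)·(0.5) + (-0.8333)·(-1.5) + (-1.8333)·(-0.5) + (0.1667)·(0.5) + (4.1667)·(0.5) + (1.1667)·(0.5)) / 5 = 3.5/5 = 0.7
  S[Y,Y] = ((0.5)·(0.5) + (-1.5)·(-1.5) + (-0.5)·(-0.5) + (0.5)·(0.5) + (0.5)·(0.5) + (0.5)·(0.5)) / 5 = 3.5/5 = 0.7

S is symmetric (S[j,i] = S[i,j]). Assembling:

S = [[6.1667, 0.7],
 [0.7, 0.7]]


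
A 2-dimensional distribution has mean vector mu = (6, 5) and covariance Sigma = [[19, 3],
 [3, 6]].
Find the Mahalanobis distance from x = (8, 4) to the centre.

Step 1 — centre the observation: (x - mu) = (2, -1).

Step 2 — invert Sigma. det(Sigma) = 19·6 - (3)² = 105.
  Sigma^{-1} = (1/det) · [[d, -b], [-b, a]] = [[0.0571, -0.0286],
 [-0.0286, 0.181]].

Step 3 — form the quadratic (x - mu)^T · Sigma^{-1} · (x - mu):
  Sigma^{-1} · (x - mu) = (0.1429, -0.2381).
  (x - mu)^T · [Sigma^{-1} · (x - mu)] = (2)·(0.1429) + (-1)·(-0.2381) = 0.5238.

Step 4 — take square root: d = √(0.5238) ≈ 0.7237.

d(x, mu) = √(0.5238) ≈ 0.7237


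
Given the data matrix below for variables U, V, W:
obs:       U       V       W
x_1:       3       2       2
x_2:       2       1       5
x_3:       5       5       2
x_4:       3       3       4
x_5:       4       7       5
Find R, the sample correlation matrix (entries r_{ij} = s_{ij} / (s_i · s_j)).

Step 1 — column means:
  mean(U) = (3 + 2 + 5 + 3 + 4) / 5 = 17/5 = 3.4
  mean(V) = (2 + 1 + 5 + 3 + 7) / 5 = 18/5 = 3.6
  mean(W) = (2 + 5 + 2 + 4 + 5) / 5 = 18/5 = 3.6

Step 2 — sample variances and covariances s[i,j] = (1/(n-1)) · Σ_k (x_{k,i} - mean_i) · (x_{k,j} - mean_j), with n-1 = 4:
  s[U,U] = ((-0.4)·(-0.4) + (-1.4)·(-1.4) + (1.6)·(1.6) + (-0.4)·(-0.4) + (0.6)·(0.6)) / 4 = 5.2/4 = 1.3
  s[U,V] = ((-0.4)·(-1.6) + (-1.4)·(-2.6) + (1.6)·(1.4) + (-0.4)·(-0.6) + (0.6)·(3.4)) / 4 = 8.8/4 = 2.2
  s[U,W] = ((-0.4)·(-1.6) + (-1.4)·(1.4) + (1.6)·(-1.6) + (-0.4)·(0.4) + (0.6)·(1.4)) / 4 = -3.2/4 = -0.8
  s[V,V] = ((-1.6)·(-1.6) + (-2.6)·(-2.6) + (1.4)·(1.4) + (-0.6)·(-0.6) + (3.4)·(3.4)) / 4 = 23.2/4 = 5.8
  s[V,W] = ((-1.6)·(-1.6) + (-2.6)·(1.4) + (1.4)·(-1.6) + (-0.6)·(0.4) + (3.4)·(1.4)) / 4 = 1.2/4 = 0.3
  s[W,W] = ((-1.6)·(-1.6) + (1.4)·(1.4) + (-1.6)·(-1.6) + (0.4)·(0.4) + (1.4)·(1.4)) / 4 = 9.2/4 = 2.3
  Sample standard deviations s_i = √(s[i,i]):
  s(U) = √(1.3) = 1.1402
  s(V) = √(5.8) = 2.4083
  s(W) = √(2.3) = 1.5166

Step 3 — r_{ij} = s_{ij} / (s_i · s_j):
  r[U,U] = 1 (diagonal).
  r[U,V] = 2.2 / (1.1402 · 2.4083) = 2.2 / 2.7459 = 0.8012
  r[U,W] = -0.8 / (1.1402 · 1.5166) = -0.8 / 1.7292 = -0.4627
  r[V,V] = 1 (diagonal).
  r[V,W] = 0.3 / (2.4083 · 1.5166) = 0.3 / 3.6524 = 0.0821
  r[W,W] = 1 (diagonal).

R is symmetric with unit diagonal. Assembling:

R = [[1, 0.8012, -0.4627],
 [0.8012, 1, 0.0821],
 [-0.4627, 0.0821, 1]]


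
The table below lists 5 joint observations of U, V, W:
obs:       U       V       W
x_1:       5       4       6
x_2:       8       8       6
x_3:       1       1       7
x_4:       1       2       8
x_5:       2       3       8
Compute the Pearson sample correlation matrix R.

Step 1 — column means:
  mean(U) = (5 + 8 + 1 + 1 + 2) / 5 = 17/5 = 3.4
  mean(V) = (4 + 8 + 1 + 2 + 3) / 5 = 18/5 = 3.6
  mean(W) = (6 + 6 + 7 + 8 + 8) / 5 = 35/5 = 7

Step 2 — sample variances and covariances s[i,j] = (1/(n-1)) · Σ_k (x_{k,i} - mean_i) · (x_{k,j} - mean_j), with n-1 = 4:
  s[U,U] = ((1.6)·(1.6) + (4.6)·(4.6) + (-2.4)·(-2.4) + (-2.4)·(-2.4) + (-1.4)·(-1.4)) / 4 = 37.2/4 = 9.3
  s[U,V] = ((1.6)·(0.4) + (4.6)·(4.4) + (-2.4)·(-2.6) + (-2.4)·(-1.6) + (-1.4)·(-0.6)) / 4 = 31.8/4 = 7.95
  s[U,W] = ((1.6)·(-1) + (4.6)·(-1) + (-2.4)·(0) + (-2.4)·(1) + (-1.4)·(1)) / 4 = -10/4 = -2.5
  s[V,V] = ((0.4)·(0.4) + (4.4)·(4.4) + (-2.6)·(-2.6) + (-1.6)·(-1.6) + (-0.6)·(-0.6)) / 4 = 29.2/4 = 7.3
  s[V,W] = ((0.4)·(-1) + (4.4)·(-1) + (-2.6)·(0) + (-1.6)·(1) + (-0.6)·(1)) / 4 = -7/4 = -1.75
  s[W,W] = ((-1)·(-1) + (-1)·(-1) + (0)·(0) + (1)·(1) + (1)·(1)) / 4 = 4/4 = 1
  Sample standard deviations s_i = √(s[i,i]):
  s(U) = √(9.3) = 3.0496
  s(V) = √(7.3) = 2.7019
  s(W) = √(1) = 1

Step 3 — r_{ij} = s_{ij} / (s_i · s_j):
  r[U,U] = 1 (diagonal).
  r[U,V] = 7.95 / (3.0496 · 2.7019) = 7.95 / 8.2395 = 0.9649
  r[U,W] = -2.5 / (3.0496 · 1) = -2.5 / 3.0496 = -0.8198
  r[V,V] = 1 (diagonal).
  r[V,W] = -1.75 / (2.7019 · 1) = -1.75 / 2.7019 = -0.6477
  r[W,W] = 1 (diagonal).

R is symmetric with unit diagonal. Assembling:

R = [[1, 0.9649, -0.8198],
 [0.9649, 1, -0.6477],
 [-0.8198, -0.6477, 1]]


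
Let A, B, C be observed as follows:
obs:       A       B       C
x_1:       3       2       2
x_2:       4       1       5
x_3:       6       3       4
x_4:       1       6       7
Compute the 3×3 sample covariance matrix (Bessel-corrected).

Step 1 — column means:
  mean(A) = (3 + 4 + 6 + 1) / 4 = 14/4 = 3.5
  mean(B) = (2 + 1 + 3 + 6) / 4 = 12/4 = 3
  mean(C) = (2 + 5 + 4 + 7) / 4 = 18/4 = 4.5

Step 2 — sample covariance S[i,j] = (1/(n-1)) · Σ_k (x_{k,i} - mean_i) · (x_{k,j} - mean_j), with n-1 = 3.
  S[A,A] = ((-0.5)·(-0.5) + (0.5)·(0.5) + (2.5)·(2.5) + (-2.5)·(-2.5)) / 3 = 13/3 = 4.3333
  S[A,B] = ((-0.5)·(-1) + (0.5)·(-2) + (2.5)·(0) + (-2.5)·(3)) / 3 = -8/3 = -2.6667
  S[A,C] = ((-0.5)·(-2.5) + (0.5)·(0.5) + (2.5)·(-0.5) + (-2.5)·(2.5)) / 3 = -6/3 = -2
  S[B,B] = ((-1)·(-1) + (-2)·(-2) + (0)·(0) + (3)·(3)) / 3 = 14/3 = 4.6667
  S[B,C] = ((-1)·(-2.5) + (-2)·(0.5) + (0)·(-0.5) + (3)·(2.5)) / 3 = 9/3 = 3
  S[C,C] = ((-2.5)·(-2.5) + (0.5)·(0.5) + (-0.5)·(-0.5) + (2.5)·(2.5)) / 3 = 13/3 = 4.3333

S is symmetric (S[j,i] = S[i,j]). Assembling:

S = [[4.3333, -2.6667, -2],
 [-2.6667, 4.6667, 3],
 [-2, 3, 4.3333]]


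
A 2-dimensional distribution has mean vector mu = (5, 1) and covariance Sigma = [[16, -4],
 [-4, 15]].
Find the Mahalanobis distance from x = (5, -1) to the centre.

Step 1 — centre the observation: (x - mu) = (0, -2).

Step 2 — invert Sigma. det(Sigma) = 16·15 - (-4)² = 224.
  Sigma^{-1} = (1/det) · [[d, -b], [-b, a]] = [[0.067, 0.0179],
 [0.0179, 0.0714]].

Step 3 — form the quadratic (x - mu)^T · Sigma^{-1} · (x - mu):
  Sigma^{-1} · (x - mu) = (-0.0357, -0.1429).
  (x - mu)^T · [Sigma^{-1} · (x - mu)] = (0)·(-0.0357) + (-2)·(-0.1429) = 0.2857.

Step 4 — take square root: d = √(0.2857) ≈ 0.5345.

d(x, mu) = √(0.2857) ≈ 0.5345


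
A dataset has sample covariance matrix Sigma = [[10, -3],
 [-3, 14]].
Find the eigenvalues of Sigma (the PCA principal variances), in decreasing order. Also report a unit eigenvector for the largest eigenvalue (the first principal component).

Step 1 — characteristic polynomial of 2×2 Sigma:
  det(Sigma - λI) = λ² - trace · λ + det = 0.
  trace = 10 + 14 = 24, det = 10·14 - (-3)² = 131.
Step 2 — discriminant:
  Δ = trace² - 4·det = 576 - 524 = 52.
Step 3 — eigenvalues:
  λ = (trace ± √Δ)/2 = (24 ± 7.2111)/2,
  λ_1 = 15.6056,  λ_2 = 8.3944.

Step 4 — unit eigenvector for λ_1: solve (Sigma - λ_1 I)v = 0. First row:
  (10 - 15.6056)·v_x + (-3)·v_y = 0, i.e. (-5.6056)·v_x + (-3)·v_y = 0,
  so v ∝ (b, λ_1 - a) = (-3, 5.6056); multiply by -1 so the first entry is positive: u = (3, -5.6056).
  ||u|| = √((3)² + (-5.6056)²) = √(40.4222) ≈ 6.3578,
  v_1 = u/||u|| ≈ (0.4719, -0.8817) (||v_1|| = 1).

λ_1 = 15.6056,  λ_2 = 8.3944;  v_1 ≈ (0.4719, -0.8817)


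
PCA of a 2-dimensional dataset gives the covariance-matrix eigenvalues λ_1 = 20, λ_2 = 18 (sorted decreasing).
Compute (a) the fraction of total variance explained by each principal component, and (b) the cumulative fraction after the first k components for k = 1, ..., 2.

Step 1 — total variance = trace(Sigma) = Σ λ_i = 20 + 18 = 38.

Step 2 — fraction explained by component i = λ_i / Σ λ:
  PC1: 20/38 = 0.5263
  PC2: 18/38 = 0.4737

Step 3 — cumulative fraction after k components = (λ_1 + ... + λ_k) / Σ λ:
  k = 1: 20/38 = 0.5263
  k = 2: (20 + 18)/38 = 38/38 = 1

Summary (fraction, with percent):

explained: PC1 0.5263 (52.63%), PC2 0.4737 (47.37%);  cumulative: 0.5263, 1


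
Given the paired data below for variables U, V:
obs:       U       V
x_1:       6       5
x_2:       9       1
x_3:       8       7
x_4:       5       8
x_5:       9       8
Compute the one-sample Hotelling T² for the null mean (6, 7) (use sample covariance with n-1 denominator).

Step 1 — sample mean vector:
  mean(U) = (6 + 9 + 8 + 5 + 9) / 5 = 37/5 = 7.4
  mean(V) = (5 + 1 + 7 + 8 + 8) / 5 = 29/5 = 5.8
  x̄ = (7.4, 5.8),  deviation x̄ - mu_0 = (7.4, 5.8) - (6, 7) = (1.4, -1.2).

Step 2 — sample covariance matrix, S[i,j] = (1/(n-1)) · Σ_k (x_{k,i} - mean_i) · (x_{k,j} - mean_j), divisor n-1 = 4:
  S[U,U] = ((-1.4)·(-1.4) + (1.6)·(1.6) + (0.6)·(0.6) + (-2.4)·(-2.4) + (1.6)·(1.6)) / 4 = 13.2/4 = 3.3
  S[U,V] = ((-1.4)·(-0.8) + (1.6)·(-4.8) + (0.6)·(1.2) + (-2.4)·(2.2) + (1.6)·(2.2)) / 4 = -7.6/4 = -1.9
  S[V,V] = ((-0.8)·(-0.8) + (-4.8)·(-4.8) + (1.2)·(1.2) + (2.2)·(2.2) + (2.2)·(2.2)) / 4 = 34.8/4 = 8.7
  S = [[3.3, -1.9],
 [-1.9, 8.7]].

Step 3 — invert S. det(S) = 3.3·8.7 - (-1.9)² = 25.1.
  S^{-1} = (1/det) · [[d, -b], [-b, a]] = [[0.3466, 0.0757],
 [0.0757, 0.1315]].

Step 4 — quadratic form (x̄ - mu_0)^T · S^{-1} · (x̄ - mu_0):
  S^{-1} · (x̄ - mu_0) = (0.3944, -0.0518),
  (x̄ - mu_0)^T · [...] = (1.4)·(0.3944) + (-1.2)·(-0.0518) = 0.6143.

Step 5 — scale by n: T² = 5 · 0.6143 = 3.0717.

T² ≈ 3.0717


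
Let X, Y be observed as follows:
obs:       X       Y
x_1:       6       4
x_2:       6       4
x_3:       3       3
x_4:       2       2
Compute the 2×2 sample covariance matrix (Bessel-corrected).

Step 1 — column means:
  mean(X) = (6 + 6 + 3 + 2) / 4 = 17/4 = 4.25
  mean(Y) = (4 + 4 + 3 + 2) / 4 = 13/4 = 3.25

Step 2 — sample covariance S[i,j] = (1/(n-1)) · Σ_k (x_{k,i} - mean_i) · (x_{k,j} - mean_j), with n-1 = 3.
  S[X,X] = ((1.75)·(1.75) + (1.75)·(1.75) + (-1.25)·(-1.25) + (-2.25)·(-2.25)) / 3 = 12.75/3 = 4.25
  S[X,Y] = ((1.75)·(0.75) + (1.75)·(0.75) + (-1.25)·(-0.25) + (-2.25)·(-1.25)) / 3 = 5.75/3 = 1.9167
  S[Y,Y] = ((0.75)·(0.75) + (0.75)·(0.75) + (-0.25)·(-0.25) + (-1.25)·(-1.25)) / 3 = 2.75/3 = 0.9167

S is symmetric (S[j,i] = S[i,j]). Assembling:

S = [[4.25, 1.9167],
 [1.9167, 0.9167]]


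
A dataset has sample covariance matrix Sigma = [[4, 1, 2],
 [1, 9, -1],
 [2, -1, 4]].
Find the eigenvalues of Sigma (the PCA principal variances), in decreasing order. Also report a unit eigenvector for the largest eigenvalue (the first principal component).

Step 1 — characteristic polynomial p(λ) = det(λI - Sigma) = λ³ - tr·λ² + c_1·λ - det, where tr = trace, c_1 = sum of the principal 2×2 minors, det = det(Sigma):
  tr = 4 + 9 + 4 = 17,
  c_1 = (4·9 - (1)²) + (4·4 - (2)²) + (9·4 - (-1)²) = 35 + 12 + 35 = 82,
  det = 4·(9·4 - (-1)²) - (1)·((1)·4 - (-1)·(2)) + (2)·((1)·(-1) - 9·(2)) = 4·(35) - (1)·(6) + (2)·(-19) = 96.
  So p(λ) = λ³ - 17λ² + 82λ - 96.
Step 2 — look for an integer root (rational root theorem: any rational root is an integer divisor of 96). Testing λ = 6:
  p(6) = 216 - 612 + 492 - 96 = 0  ✓
  Dividing out (λ - 6): p(λ) = (λ - 6)(λ² - 11λ + 16).
Step 3 — remaining eigenvalues from the quadratic λ² - 11λ + 16 = 0:
  Δ = 11² - 4·16 = 121 - 64 = 57,  λ = (11 ± √57)/2 = (11 ± 7.5498)/2 ≈ 9.2749 or 1.7251.
  Sorted: λ_1 = 9.2749,  λ_2 = 6,  λ_3 = 1.7251  (check: sum = 17 = tr ✓).

Step 4 — unit eigenvector for λ_1 ≈ 9.2749: v spans the null space of (Sigma - λ_1 I), whose rows are
  r_1 = (-5.2749, 1, 2),  r_2 = (1, -0.2749, -1),  r_3 = (2, -1, -5.2749).
  v is orthogonal to every row, so take v ∝ r_1 × r_2 = ((1)·(-1) - (2)·(-0.2749), (2)·(1) - (-5.2749)·(-1), (-5.2749)·(-0.2749) - (1)·(1)) ≈ (-0.4502, -3.2749, 0.4502).
  Rescale (multiply by -1 so the first nonzero entry is positive): u = (0.4502, 3.2749, -0.4502).
  ||u|| = √((0.4502)² + (3.2749)² + (-0.4502)²) = √(11.1304) ≈ 3.3362,  v_1 = u/||u|| ≈ (0.1349, 0.9816, -0.1349) (||v_1|| = 1).

λ_1 = 9.2749,  λ_2 = 6,  λ_3 = 1.7251;  v_1 ≈ (0.1349, 0.9816, -0.1349)


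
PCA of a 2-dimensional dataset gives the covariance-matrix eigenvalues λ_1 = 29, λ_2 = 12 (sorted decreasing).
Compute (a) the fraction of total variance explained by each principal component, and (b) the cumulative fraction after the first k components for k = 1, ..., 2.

Step 1 — total variance = trace(Sigma) = Σ λ_i = 29 + 12 = 41.

Step 2 — fraction explained by component i = λ_i / Σ λ:
  PC1: 29/41 = 0.7073
  PC2: 12/41 = 0.2927

Step 3 — cumulative fraction after k components = (λ_1 + ... + λ_k) / Σ λ:
  k = 1: 29/41 = 0.7073
  k = 2: (29 + 12)/41 = 41/41 = 1

Summary (fraction, with percent):

explained: PC1 0.7073 (70.73%), PC2 0.2927 (29.27%);  cumulative: 0.7073, 1


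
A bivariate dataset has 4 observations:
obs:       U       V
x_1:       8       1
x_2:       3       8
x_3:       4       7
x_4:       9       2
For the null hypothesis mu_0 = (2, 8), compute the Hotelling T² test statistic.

Step 1 — sample mean vector:
  mean(U) = (8 + 3 + 4 + 9) / 4 = 24/4 = 6
  mean(V) = (1 + 8 + 7 + 2) / 4 = 18/4 = 4.5
  x̄ = (6, 4.5),  deviation x̄ - mu_0 = (6, 4.5) - (2, 8) = (4, -3.5).

Step 2 — sample covariance matrix, S[i,j] = (1/(n-1)) · Σ_k (x_{k,i} - mean_i) · (x_{k,j} - mean_j), divisor n-1 = 3:
  S[U,U] = ((2)·(2) + (-3)·(-3) + (-2)·(-2) + (3)·(3)) / 3 = 26/3 = 8.6667
  S[U,V] = ((2)·(-3.5) + (-3)·(3.5) + (-2)·(2.5) + (3)·(-2.5)) / 3 = -30/3 = -10
  S[V,V] = ((-3.5)·(-3.5) + (3.5)·(3.5) + (2.5)·(2.5) + (-2.5)·(-2.5)) / 3 = 37/3 = 12.3333
  S = [[8.6667, -10],
 [-10, 12.3333]].

Step 3 — invert S. det(S) = 8.6667·12.3333 - (-10)² = 6.8889.
  S^{-1} = (1/det) · [[d, -b], [-b, a]] = [[1.7903, 1.4516],
 [1.4516, 1.2581]].

Step 4 — quadratic form (x̄ - mu_0)^T · S^{-1} · (x̄ - mu_0):
  S^{-1} · (x̄ - mu_0) = (2.0806, 1.4032),
  (x̄ - mu_0)^T · [...] = (4)·(2.0806) + (-3.5)·(1.4032) = 3.4113.

Step 5 — scale by n: T² = 4 · 3.4113 = 13.6452.

T² ≈ 13.6452


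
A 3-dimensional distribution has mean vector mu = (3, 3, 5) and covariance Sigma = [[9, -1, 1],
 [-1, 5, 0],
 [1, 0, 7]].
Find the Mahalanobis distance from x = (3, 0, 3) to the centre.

Step 1 — centre the observation: (x - mu) = (0, -3, -2).

Step 2 — invert Sigma (cofactor / det for 3×3, or solve directly):
  Sigma^{-1} = [[0.1155, 0.0231, -0.0165],
 [0.0231, 0.2046, -0.0033],
 [-0.0165, -0.0033, 0.1452]].

Step 3 — form the quadratic (x - mu)^T · Sigma^{-1} · (x - mu):
  Sigma^{-1} · (x - mu) = (-0.0363, -0.6073, -0.2805).
  (x - mu)^T · [Sigma^{-1} · (x - mu)] = (0)·(-0.0363) + (-3)·(-0.6073) + (-2)·(-0.2805) = 2.3828.

Step 4 — take square root: d = √(2.3828) ≈ 1.5436.

d(x, mu) = √(2.3828) ≈ 1.5436


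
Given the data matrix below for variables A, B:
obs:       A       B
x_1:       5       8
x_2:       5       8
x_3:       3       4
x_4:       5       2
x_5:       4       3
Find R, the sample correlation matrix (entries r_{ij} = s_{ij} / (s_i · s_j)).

Step 1 — column means:
  mean(A) = (5 + 5 + 3 + 5 + 4) / 5 = 22/5 = 4.4
  mean(B) = (8 + 8 + 4 + 2 + 3) / 5 = 25/5 = 5

Step 2 — sample variances and covariances s[i,j] = (1/(n-1)) · Σ_k (x_{k,i} - mean_i) · (x_{k,j} - mean_j), with n-1 = 4:
  s[A,A] = ((0.6)·(0.6) + (0.6)·(0.6) + (-1.4)·(-1.4) + (0.6)·(0.6) + (-0.4)·(-0.4)) / 4 = 3.2/4 = 0.8
  s[A,B] = ((0.6)·(3) + (0.6)·(3) + (-1.4)·(-1) + (0.6)·(-3) + (-0.4)·(-2)) / 4 = 4/4 = 1
  s[B,B] = ((3)·(3) + (3)·(3) + (-1)·(-1) + (-3)·(-3) + (-2)·(-2)) / 4 = 32/4 = 8
  Sample standard deviations s_i = √(s[i,i]):
  s(A) = √(0.8) = 0.8944
  s(B) = √(8) = 2.8284

Step 3 — r_{ij} = s_{ij} / (s_i · s_j):
  r[A,A] = 1 (diagonal).
  r[A,B] = 1 / (0.8944 · 2.8284) = 1 / 2.5298 = 0.3953
  r[B,B] = 1 (diagonal).

R is symmetric with unit diagonal. Assembling:

R = [[1, 0.3953],
 [0.3953, 1]]


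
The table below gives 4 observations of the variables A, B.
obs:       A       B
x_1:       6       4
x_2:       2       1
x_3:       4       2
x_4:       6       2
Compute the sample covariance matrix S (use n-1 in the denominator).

Step 1 — column means:
  mean(A) = (6 + 2 + 4 + 6) / 4 = 18/4 = 4.5
  mean(B) = (4 + 1 + 2 + 2) / 4 = 9/4 = 2.25

Step 2 — sample covariance S[i,j] = (1/(n-1)) · Σ_k (x_{k,i} - mean_i) · (x_{k,j} - mean_j), with n-1 = 3.
  S[A,A] = ((1.5)·(1.5) + (-2.5)·(-2.5) + (-0.5)·(-0.5) + (1.5)·(1.5)) / 3 = 11/3 = 3.6667
  S[A,B] = ((1.5)·(1.75) + (-2.5)·(-1.25) + (-0.5)·(-0.25) + (1.5)·(-0.25)) / 3 = 5.5/3 = 1.8333
  S[B,B] = ((1.75)·(1.75) + (-1.25)·(-1.25) + (-0.25)·(-0.25) + (-0.25)·(-0.25)) / 3 = 4.75/3 = 1.5833

S is symmetric (S[j,i] = S[i,j]). Assembling:

S = [[3.6667, 1.8333],
 [1.8333, 1.5833]]


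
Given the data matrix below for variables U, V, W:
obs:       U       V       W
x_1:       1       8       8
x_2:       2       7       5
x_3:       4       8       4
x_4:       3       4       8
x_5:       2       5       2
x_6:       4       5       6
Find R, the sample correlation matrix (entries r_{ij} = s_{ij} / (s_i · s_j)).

Step 1 — column means:
  mean(U) = (1 + 2 + 4 + 3 + 2 + 4) / 6 = 16/6 = 2.6667
  mean(V) = (8 + 7 + 8 + 4 + 5 + 5) / 6 = 37/6 = 6.1667
  mean(W) = (8 + 5 + 4 + 8 + 2 + 6) / 6 = 33/6 = 5.5

Step 2 — sample variances and covariances s[i,j] = (1/(n-1)) · Σ_k (x_{k,i} - mean_i) · (x_{k,j} - mean_j), with n-1 = 5:
  s[U,U] = ((-1.6667)·(-1.6667) + (-0.6667)·(-0.6667) + (1.3333)·(1.3333) + (0.3333)·(0.3333) + (-0.6667)·(-0.6667) + (1.3333)·(1.3333)) / 5 = 7.3333/5 = 1.4667
  s[U,V] = ((-1.6667)·(1.8333) + (-0.6667)·(0.8333) + (1.3333)·(1.8333) + (0.3333)·(-2.1667) + (-0.6667)·(-1.1667) + (1.3333)·(-1.1667)) / 5 = -2.6667/5 = -0.5333
  s[U,W] = ((-1.6667)·(2.5) + (-0.6667)·(-0.5) + (1.3333)·(-1.5) + (0.3333)·(2.5) + (-0.6667)·(-3.5) + (1.3333)·(0.5)) / 5 = -2/5 = -0.4
  s[V,V] = ((1.8333)·(1.8333) + (0.8333)·(0.8333) + (1.8333)·(1.8333) + (-2.1667)·(-2.1667) + (-1.1667)·(-1.1667) + (-1.1667)·(-1.1667)) / 5 = 14.8333/5 = 2.9667
  s[V,W] = ((1.8333)·(2.5) + (0.8333)·(-0.5) + (1.8333)·(-1.5) + (-2.1667)·(2.5) + (-1.1667)·(-3.5) + (-1.1667)·(0.5)) / 5 = -0.5/5 = -0.1
  s[W,W] = ((2.5)·(2.5) + (-0.5)·(-0.5) + (-1.5)·(-1.5) + (2.5)·(2.5) + (-3.5)·(-3.5) + (0.5)·(0.5)) / 5 = 27.5/5 = 5.5
  Sample standard deviations s_i = √(s[i,i]):
  s(U) = √(1.4667) = 1.2111
  s(V) = √(2.9667) = 1.7224
  s(W) = √(5.5) = 2.3452

Step 3 — r_{ij} = s_{ij} / (s_i · s_j):
  r[U,U] = 1 (diagonal).
  r[U,V] = -0.5333 / (1.2111 · 1.7224) = -0.5333 / 2.0859 = -0.2557
  r[U,W] = -0.4 / (1.2111 · 2.3452) = -0.4 / 2.8402 = -0.1408
  r[V,V] = 1 (diagonal).
  r[V,W] = -0.1 / (1.7224 · 2.3452) = -0.1 / 4.0394 = -0.0248
  r[W,W] = 1 (diagonal).

R is symmetric with unit diagonal. Assembling:

R = [[1, -0.2557, -0.1408],
 [-0.2557, 1, -0.0248],
 [-0.1408, -0.0248, 1]]


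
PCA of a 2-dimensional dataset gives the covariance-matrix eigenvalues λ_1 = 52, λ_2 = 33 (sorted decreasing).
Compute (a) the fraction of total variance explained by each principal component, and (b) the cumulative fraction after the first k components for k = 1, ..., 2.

Step 1 — total variance = trace(Sigma) = Σ λ_i = 52 + 33 = 85.

Step 2 — fraction explained by component i = λ_i / Σ λ:
  PC1: 52/85 = 0.6118
  PC2: 33/85 = 0.3882

Step 3 — cumulative fraction after k components = (λ_1 + ... + λ_k) / Σ λ:
  k = 1: 52/85 = 0.6118
  k = 2: (52 + 33)/85 = 85/85 = 1

Summary (fraction, with percent):

explained: PC1 0.6118 (61.18%), PC2 0.3882 (38.82%);  cumulative: 0.6118, 1


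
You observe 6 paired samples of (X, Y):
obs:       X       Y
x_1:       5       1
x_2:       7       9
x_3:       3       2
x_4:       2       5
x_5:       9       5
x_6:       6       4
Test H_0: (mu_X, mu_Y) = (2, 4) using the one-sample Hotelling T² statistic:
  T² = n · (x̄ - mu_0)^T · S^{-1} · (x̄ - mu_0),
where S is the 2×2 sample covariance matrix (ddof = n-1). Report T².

Step 1 — sample mean vector:
  mean(X) = (5 + 7 + 3 + 2 + 9 + 6) / 6 = 32/6 = 5.3333
  mean(Y) = (1 + 9 + 2 + 5 + 5 + 4) / 6 = 26/6 = 4.3333
  x̄ = (5.3333, 4.3333),  deviation x̄ - mu_0 = (5.3333, 4.3333) - (2, 4) = (3.3333, 0.3333).

Step 2 — sample covariance matrix, S[i,j] = (1/(n-1)) · Σ_k (x_{k,i} - mean_i) · (x_{k,j} - mean_j), divisor n-1 = 5:
  S[X,X] = ((-0.3333)·(-0.3333) + (1.6667)·(1.6667) + (-2.3333)·(-2.3333) + (-3.3333)·(-3.3333) + (3.6667)·(3.6667) + (0.6667)·(0.6667)) / 5 = 33.3333/5 = 6.6667
  S[X,Y] = ((-0.3333)·(-3.3333) + (1.6667)·(4.6667) + (-2.3333)·(-2.3333) + (-3.3333)·(0.6667) + (3.6667)·(0.6667) + (0.6667)·(-0.3333)) / 5 = 14.3333/5 = 2.8667
  S[Y,Y] = ((-3.3333)·(-3.3333) + (4.6667)·(4.6667) + (-2.3333)·(-2.3333) + (0.6667)·(0.6667) + (0.6667)·(0.6667) + (-0.3333)·(-0.3333)) / 5 = 39.3333/5 = 7.8667
  S = [[6.6667, 2.8667],
 [2.8667, 7.8667]].

Step 3 — invert S. det(S) = 6.6667·7.8667 - (2.8667)² = 44.2267.
  S^{-1} = (1/det) · [[d, -b], [-b, a]] = [[0.1779, -0.0648],
 [-0.0648, 0.1507]].

Step 4 — quadratic form (x̄ - mu_0)^T · S^{-1} · (x̄ - mu_0):
  S^{-1} · (x̄ - mu_0) = (0.5713, -0.1658),
  (x̄ - mu_0)^T · [...] = (3.3333)·(0.5713) + (0.3333)·(-0.1658) = 1.8491.

Step 5 — scale by n: T² = 6 · 1.8491 = 11.0944.

T² ≈ 11.0944


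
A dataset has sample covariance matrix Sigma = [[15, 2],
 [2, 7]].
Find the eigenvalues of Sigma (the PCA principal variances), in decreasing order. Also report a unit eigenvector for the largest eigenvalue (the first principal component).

Step 1 — characteristic polynomial of 2×2 Sigma:
  det(Sigma - λI) = λ² - trace · λ + det = 0.
  trace = 15 + 7 = 22, det = 15·7 - (2)² = 101.
Step 2 — discriminant:
  Δ = trace² - 4·det = 484 - 404 = 80.
Step 3 — eigenvalues:
  λ = (trace ± √Δ)/2 = (22 ± 8.9443)/2,
  λ_1 = 15.4721,  λ_2 = 6.5279.

Step 4 — unit eigenvector for λ_1: solve (Sigma - λ_1 I)v = 0. First row:
  (15 - 15.4721)·v_x + (2)·v_y = 0, i.e. (-0.4721)·v_x + (2)·v_y = 0,
  so v ∝ (b, λ_1 - a) = (2, 0.4721) = u.
  ||u|| = √((2)² + (0.4721)²) = √(4.2229) ≈ 2.055,
  v_1 = u/||u|| ≈ (0.9732, 0.2298) (||v_1|| = 1).

λ_1 = 15.4721,  λ_2 = 6.5279;  v_1 ≈ (0.9732, 0.2298)


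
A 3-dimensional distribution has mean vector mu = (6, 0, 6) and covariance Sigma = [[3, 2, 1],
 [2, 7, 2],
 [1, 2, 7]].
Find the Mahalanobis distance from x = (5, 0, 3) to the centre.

Step 1 — centre the observation: (x - mu) = (-1, 0, -3).

Step 2 — invert Sigma (cofactor / det for 3×3, or solve directly):
  Sigma^{-1} = [[0.4167, -0.1111, -0.0278],
 [-0.1111, 0.1852, -0.037],
 [-0.0278, -0.037, 0.1574]].

Step 3 — form the quadratic (x - mu)^T · Sigma^{-1} · (x - mu):
  Sigma^{-1} · (x - mu) = (-0.3333, 0.2222, -0.4444).
  (x - mu)^T · [Sigma^{-1} · (x - mu)] = (-1)·(-0.3333) + (0)·(0.2222) + (-3)·(-0.4444) = 1.6667.

Step 4 — take square root: d = √(1.6667) ≈ 1.291.

d(x, mu) = √(1.6667) ≈ 1.291


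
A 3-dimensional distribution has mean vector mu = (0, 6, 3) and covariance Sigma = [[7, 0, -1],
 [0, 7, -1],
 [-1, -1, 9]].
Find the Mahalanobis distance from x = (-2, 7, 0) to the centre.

Step 1 — centre the observation: (x - mu) = (-2, 1, -3).

Step 2 — invert Sigma (cofactor / det for 3×3, or solve directly):
  Sigma^{-1} = [[0.1452, 0.0023, 0.0164],
 [0.0023, 0.1452, 0.0164],
 [0.0164, 0.0164, 0.1148]].

Step 3 — form the quadratic (x - mu)^T · Sigma^{-1} · (x - mu):
  Sigma^{-1} · (x - mu) = (-0.3372, 0.0913, -0.3607).
  (x - mu)^T · [Sigma^{-1} · (x - mu)] = (-2)·(-0.3372) + (1)·(0.0913) + (-3)·(-0.3607) = 1.8478.

Step 4 — take square root: d = √(1.8478) ≈ 1.3593.

d(x, mu) = √(1.8478) ≈ 1.3593


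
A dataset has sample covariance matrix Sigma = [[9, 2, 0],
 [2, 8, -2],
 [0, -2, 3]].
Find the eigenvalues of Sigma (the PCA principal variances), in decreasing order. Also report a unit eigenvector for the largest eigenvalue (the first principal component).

Step 1 — characteristic polynomial p(λ) = det(λI - Sigma) = λ³ - tr·λ² + c_1·λ - det, where tr = trace, c_1 = sum of the principal 2×2 minors, det = det(Sigma):
  tr = 9 + 8 + 3 = 20,
  c_1 = (9·8 - (2)²) + (9·3 - (0)²) + (8·3 - (-2)²) = 68 + 27 + 20 = 115,
  det = 9·(8·3 - (-2)²) - (2)·((2)·3 - (-2)·(0)) + (0)·((2)·(-2) - 8·(0)) = 9·(20) - (2)·(6) + (0)·(-4) = 168.
  So p(λ) = λ³ - 20λ² + 115λ - 168.
Step 2 — look for an integer root (rational root theorem: any rational root is an integer divisor of 168). Testing λ = 7:
  p(7) = 343 - 980 + 805 - 168 = 0  ✓
  Dividing out (λ - 7): p(λ) = (λ - 7)(λ² - 13λ + 24).
Step 3 — remaining eigenvalues from the quadratic λ² - 13λ + 24 = 0:
  Δ = 13² - 4·24 = 169 - 96 = 73,  λ = (13 ± √73)/2 = (13 ± 8.544)/2 ≈ 10.772 or 2.228.
  Sorted: λ_1 = 10.772,  λ_2 = 7,  λ_3 = 2.228  (check: sum = 20 = tr ✓).

Step 4 — unit eigenvector for λ_1 ≈ 10.772: v spans the null space of (Sigma - λ_1 I), whose rows are
  r_1 = (-1.772, 2, 0),  r_2 = (2, -2.772, -2),  r_3 = (0, -2, -7.772).
  v is orthogonal to every row, so take v ∝ r_1 × r_2 = ((2)·(-2) - (0)·(-2.772), (0)·(2) - (-1.772)·(-2), (-1.772)·(-2.772) - (2)·(2)) ≈ (-4, -3.544, 0.912).
  Rescale (multiply by -1 so the first nonzero entry is positive): u = (4, 3.544, -0.912).
  ||u|| = √((4)² + (3.544)² + (-0.912)²) = √(29.3917) ≈ 5.4214,  v_1 = u/||u|| ≈ (0.7378, 0.6537, -0.1682) (||v_1|| = 1).

λ_1 = 10.772,  λ_2 = 7,  λ_3 = 2.228;  v_1 ≈ (0.7378, 0.6537, -0.1682)


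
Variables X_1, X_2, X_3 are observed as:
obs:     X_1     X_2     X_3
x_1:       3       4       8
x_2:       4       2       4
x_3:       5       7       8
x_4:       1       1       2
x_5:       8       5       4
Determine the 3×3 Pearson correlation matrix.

Step 1 — column means:
  mean(X_1) = (3 + 4 + 5 + 1 + 8) / 5 = 21/5 = 4.2
  mean(X_2) = (4 + 2 + 7 + 1 + 5) / 5 = 19/5 = 3.8
  mean(X_3) = (8 + 4 + 8 + 2 + 4) / 5 = 26/5 = 5.2

Step 2 — sample variances and covariances s[i,j] = (1/(n-1)) · Σ_k (x_{k,i} - mean_i) · (x_{k,j} - mean_j), with n-1 = 4:
  s[X_1,X_1] = ((-1.2)·(-1.2) + (-0.2)·(-0.2) + (0.8)·(0.8) + (-3.2)·(-3.2) + (3.8)·(3.8)) / 4 = 26.8/4 = 6.7
  s[X_1,X_2] = ((-1.2)·(0.2) + (-0.2)·(-1.8) + (0.8)·(3.2) + (-3.2)·(-2.8) + (3.8)·(1.2)) / 4 = 16.2/4 = 4.05
  s[X_1,X_3] = ((-1.2)·(2.8) + (-0.2)·(-1.2) + (0.8)·(2.8) + (-3.2)·(-3.2) + (3.8)·(-1.2)) / 4 = 4.8/4 = 1.2
  s[X_2,X_2] = ((0.2)·(0.2) + (-1.8)·(-1.8) + (3.2)·(3.2) + (-2.8)·(-2.8) + (1.2)·(1.2)) / 4 = 22.8/4 = 5.7
  s[X_2,X_3] = ((0.2)·(2.8) + (-1.8)·(-1.2) + (3.2)·(2.8) + (-2.8)·(-3.2) + (1.2)·(-1.2)) / 4 = 19.2/4 = 4.8
  s[X_3,X_3] = ((2.8)·(2.8) + (-1.2)·(-1.2) + (2.8)·(2.8) + (-3.2)·(-3.2) + (-1.2)·(-1.2)) / 4 = 28.8/4 = 7.2
  Sample standard deviations s_i = √(s[i,i]):
  s(X_1) = √(6.7) = 2.5884
  s(X_2) = √(5.7) = 2.3875
  s(X_3) = √(7.2) = 2.6833

Step 3 — r_{ij} = s_{ij} / (s_i · s_j):
  r[X_1,X_1] = 1 (diagonal).
  r[X_1,X_2] = 4.05 / (2.5884 · 2.3875) = 4.05 / 6.1798 = 0.6554
  r[X_1,X_3] = 1.2 / (2.5884 · 2.6833) = 1.2 / 6.9455 = 0.1728
  r[X_2,X_2] = 1 (diagonal).
  r[X_2,X_3] = 4.8 / (2.3875 · 2.6833) = 4.8 / 6.4062 = 0.7493
  r[X_3,X_3] = 1 (diagonal).

R is symmetric with unit diagonal. Assembling:

R = [[1, 0.6554, 0.1728],
 [0.6554, 1, 0.7493],
 [0.1728, 0.7493, 1]]


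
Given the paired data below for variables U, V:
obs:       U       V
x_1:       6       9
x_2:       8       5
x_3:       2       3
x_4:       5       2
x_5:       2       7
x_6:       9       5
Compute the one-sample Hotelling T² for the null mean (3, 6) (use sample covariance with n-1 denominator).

Step 1 — sample mean vector:
  mean(U) = (6 + 8 + 2 + 5 + 2 + 9) / 6 = 32/6 = 5.3333
  mean(V) = (9 + 5 + 3 + 2 + 7 + 5) / 6 = 31/6 = 5.1667
  x̄ = (5.3333, 5.1667),  deviation x̄ - mu_0 = (5.3333, 5.1667) - (3, 6) = (2.3333, -0.8333).

Step 2 — sample covariance matrix, S[i,j] = (1/(n-1)) · Σ_k (x_{k,i} - mean_i) · (x_{k,j} - mean_j), divisor n-1 = 5:
  S[U,U] = ((0.6667)·(0.6667) + (2.6667)·(2.6667) + (-3.3333)·(-3.3333) + (-0.3333)·(-0.3333) + (-3.3333)·(-3.3333) + (3.6667)·(3.6667)) / 5 = 43.3333/5 = 8.6667
  S[U,V] = ((0.6667)·(3.8333) + (2.6667)·(-0.1667) + (-3.3333)·(-2.1667) + (-0.3333)·(-3.1667) + (-3.3333)·(1.8333) + (3.6667)·(-0.1667)) / 5 = 3.6667/5 = 0.7333
  S[V,V] = ((3.8333)·(3.8333) + (-0.1667)·(-0.1667) + (-2.1667)·(-2.1667) + (-3.1667)·(-3.1667) + (1.8333)·(1.8333) + (-0.1667)·(-0.1667)) / 5 = 32.8333/5 = 6.5667
  S = [[8.6667, 0.7333],
 [0.7333, 6.5667]].

Step 3 — invert S. det(S) = 8.6667·6.5667 - (0.7333)² = 56.3733.
  S^{-1} = (1/det) · [[d, -b], [-b, a]] = [[0.1165, -0.013],
 [-0.013, 0.1537]].

Step 4 — quadratic form (x̄ - mu_0)^T · S^{-1} · (x̄ - mu_0):
  S^{-1} · (x̄ - mu_0) = (0.2826, -0.1585),
  (x̄ - mu_0)^T · [...] = (2.3333)·(0.2826) + (-0.8333)·(-0.1585) = 0.7915.

Step 5 — scale by n: T² = 6 · 0.7915 = 4.7493.

T² ≈ 4.7493


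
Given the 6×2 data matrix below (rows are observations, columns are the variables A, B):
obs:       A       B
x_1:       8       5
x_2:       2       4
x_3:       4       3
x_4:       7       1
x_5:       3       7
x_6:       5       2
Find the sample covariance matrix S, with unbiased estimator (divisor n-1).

Step 1 — column means:
  mean(A) = (8 + 2 + 4 + 7 + 3 + 5) / 6 = 29/6 = 4.8333
  mean(B) = (5 + 4 + 3 + 1 + 7 + 2) / 6 = 22/6 = 3.6667

Step 2 — sample covariance S[i,j] = (1/(n-1)) · Σ_k (x_{k,i} - mean_i) · (x_{k,j} - mean_j), with n-1 = 5.
  S[A,A] = ((3.1667)·(3.1667) + (-2.8333)·(-2.8333) + (-0.8333)·(-0.8333) + (2.1667)·(2.1667) + (-1.8333)·(-1.8333) + (0.1667)·(0.1667)) / 5 = 26.8333/5 = 5.3667
  S[A,B] = ((3.1667)·(1.3333) + (-2.8333)·(0.3333) + (-0.8333)·(-0.6667) + (2.1667)·(-2.6667) + (-1.8333)·(3.3333) + (0.1667)·(-1.6667)) / 5 = -8.3333/5 = -1.6667
  S[B,B] = ((1.3333)·(1.3333) + (0.3333)·(0.3333) + (-0.6667)·(-0.6667) + (-2.6667)·(-2.6667) + (3.3333)·(3.3333) + (-1.6667)·(-1.6667)) / 5 = 23.3333/5 = 4.6667

S is symmetric (S[j,i] = S[i,j]). Assembling:

S = [[5.3667, -1.6667],
 [-1.6667, 4.6667]]


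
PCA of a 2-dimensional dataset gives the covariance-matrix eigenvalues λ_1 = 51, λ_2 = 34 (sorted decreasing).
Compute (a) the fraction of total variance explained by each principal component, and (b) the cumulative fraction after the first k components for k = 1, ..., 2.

Step 1 — total variance = trace(Sigma) = Σ λ_i = 51 + 34 = 85.

Step 2 — fraction explained by component i = λ_i / Σ λ:
  PC1: 51/85 = 0.6
  PC2: 34/85 = 0.4

Step 3 — cumulative fraction after k components = (λ_1 + ... + λ_k) / Σ λ:
  k = 1: 51/85 = 0.6
  k = 2: (51 + 34)/85 = 85/85 = 1

Summary (fraction, with percent):

explained: PC1 0.6 (60%), PC2 0.4 (40%);  cumulative: 0.6, 1


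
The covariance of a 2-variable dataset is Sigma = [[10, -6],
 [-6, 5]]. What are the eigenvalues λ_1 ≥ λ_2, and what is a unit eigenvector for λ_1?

Step 1 — characteristic polynomial of 2×2 Sigma:
  det(Sigma - λI) = λ² - trace · λ + det = 0.
  trace = 10 + 5 = 15, det = 10·5 - (-6)² = 14.
Step 2 — discriminant:
  Δ = trace² - 4·det = 225 - 56 = 169.
Step 3 — eigenvalues:
  λ = (trace ± √Δ)/2 = (15 ± 13)/2,
  λ_1 = 14,  λ_2 = 1.

Step 4 — unit eigenvector for λ_1: solve (Sigma - λ_1 I)v = 0. First row:
  (10 - 14)·v_x + (-6)·v_y = 0, i.e. (-4)·v_x + (-6)·v_y = 0,
  so v ∝ (b, λ_1 - a) = (-6, 4); multiply by -1 so the first entry is positive: u = (6, -4).
  ||u|| = √((6)² + (-4)²) = √(52) ≈ 7.2111,
  v_1 = u/||u|| ≈ (0.8321, -0.5547) (||v_1|| = 1).

λ_1 = 14,  λ_2 = 1;  v_1 ≈ (0.8321, -0.5547)


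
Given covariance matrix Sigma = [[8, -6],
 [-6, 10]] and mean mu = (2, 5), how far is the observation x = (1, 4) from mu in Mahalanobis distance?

Step 1 — centre the observation: (x - mu) = (-1, -1).

Step 2 — invert Sigma. det(Sigma) = 8·10 - (-6)² = 44.
  Sigma^{-1} = (1/det) · [[d, -b], [-b, a]] = [[0.2273, 0.1364],
 [0.1364, 0.1818]].

Step 3 — form the quadratic (x - mu)^T · Sigma^{-1} · (x - mu):
  Sigma^{-1} · (x - mu) = (-0.3636, -0.3182).
  (x - mu)^T · [Sigma^{-1} · (x - mu)] = (-1)·(-0.3636) + (-1)·(-0.3182) = 0.6818.

Step 4 — take square root: d = √(0.6818) ≈ 0.8257.

d(x, mu) = √(0.6818) ≈ 0.8257


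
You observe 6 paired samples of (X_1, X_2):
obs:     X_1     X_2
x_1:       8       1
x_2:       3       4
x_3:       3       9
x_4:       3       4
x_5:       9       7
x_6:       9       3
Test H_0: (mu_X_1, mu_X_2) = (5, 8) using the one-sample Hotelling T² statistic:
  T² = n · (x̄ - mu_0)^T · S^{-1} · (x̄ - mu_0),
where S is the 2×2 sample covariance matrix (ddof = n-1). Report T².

Step 1 — sample mean vector:
  mean(X_1) = (8 + 3 + 3 + 3 + 9 + 9) / 6 = 35/6 = 5.8333
  mean(X_2) = (1 + 4 + 9 + 4 + 7 + 3) / 6 = 28/6 = 4.6667
  x̄ = (5.8333, 4.6667),  deviation x̄ - mu_0 = (5.8333, 4.6667) - (5, 8) = (0.8333, -3.3333).

Step 2 — sample covariance matrix, S[i,j] = (1/(n-1)) · Σ_k (x_{k,i} - mean_i) · (x_{k,j} - mean_j), divisor n-1 = 5:
  S[X_1,X_1] = ((2.1667)·(2.1667) + (-2.8333)·(-2.8333) + (-2.8333)·(-2.8333) + (-2.8333)·(-2.8333) + (3.1667)·(3.1667) + (3.1667)·(3.1667)) / 5 = 48.8333/5 = 9.7667
  S[X_1,X_2] = ((2.1667)·(-3.6667) + (-2.8333)·(-0.6667) + (-2.8333)·(4.3333) + (-2.8333)·(-0.6667) + (3.1667)·(2.3333) + (3.1667)·(-1.6667)) / 5 = -14.3333/5 = -2.8667
  S[X_2,X_2] = ((-3.6667)·(-3.6667) + (-0.6667)·(-0.6667) + (4.3333)·(4.3333) + (-0.6667)·(-0.6667) + (2.3333)·(2.3333) + (-1.6667)·(-1.6667)) / 5 = 41.3333/5 = 8.2667
  S = [[9.7667, -2.8667],
 [-2.8667, 8.2667]].

Step 3 — invert S. det(S) = 9.7667·8.2667 - (-2.8667)² = 72.52.
  S^{-1} = (1/det) · [[d, -b], [-b, a]] = [[0.114, 0.0395],
 [0.0395, 0.1347]].

Step 4 — quadratic form (x̄ - mu_0)^T · S^{-1} · (x̄ - mu_0):
  S^{-1} · (x̄ - mu_0) = (-0.0368, -0.416),
  (x̄ - mu_0)^T · [...] = (0.8333)·(-0.0368) + (-3.3333)·(-0.416) = 1.3559.

Step 5 — scale by n: T² = 6 · 1.3559 = 8.1357.

T² ≈ 8.1357


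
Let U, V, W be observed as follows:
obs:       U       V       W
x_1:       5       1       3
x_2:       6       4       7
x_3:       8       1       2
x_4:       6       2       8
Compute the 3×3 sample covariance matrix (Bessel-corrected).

Step 1 — column means:
  mean(U) = (5 + 6 + 8 + 6) / 4 = 25/4 = 6.25
  mean(V) = (1 + 4 + 1 + 2) / 4 = 8/4 = 2
  mean(W) = (3 + 7 + 2 + 8) / 4 = 20/4 = 5

Step 2 — sample covariance S[i,j] = (1/(n-1)) · Σ_k (x_{k,i} - mean_i) · (x_{k,j} - mean_j), with n-1 = 3.
  S[U,U] = ((-1.25)·(-1.25) + (-0.25)·(-0.25) + (1.75)·(1.75) + (-0.25)·(-0.25)) / 3 = 4.75/3 = 1.5833
  S[U,V] = ((-1.25)·(-1) + (-0.25)·(2) + (1.75)·(-1) + (-0.25)·(0)) / 3 = -1/3 = -0.3333
  S[U,W] = ((-1.25)·(-2) + (-0.25)·(2) + (1.75)·(-3) + (-0.25)·(3)) / 3 = -4/3 = -1.3333
  S[V,V] = ((-1)·(-1) + (2)·(2) + (-1)·(-1) + (0)·(0)) / 3 = 6/3 = 2
  S[V,W] = ((-1)·(-2) + (2)·(2) + (-1)·(-3) + (0)·(3)) / 3 = 9/3 = 3
  S[W,W] = ((-2)·(-2) + (2)·(2) + (-3)·(-3) + (3)·(3)) / 3 = 26/3 = 8.6667

S is symmetric (S[j,i] = S[i,j]). Assembling:

S = [[1.5833, -0.3333, -1.3333],
 [-0.3333, 2, 3],
 [-1.3333, 3, 8.6667]]


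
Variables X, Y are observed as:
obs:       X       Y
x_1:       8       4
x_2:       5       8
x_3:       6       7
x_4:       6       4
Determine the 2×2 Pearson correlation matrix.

Step 1 — column means:
  mean(X) = (8 + 5 + 6 + 6) / 4 = 25/4 = 6.25
  mean(Y) = (4 + 8 + 7 + 4) / 4 = 23/4 = 5.75

Step 2 — sample variances and covariances s[i,j] = (1/(n-1)) · Σ_k (x_{k,i} - mean_i) · (x_{k,j} - mean_j), with n-1 = 3:
  s[X,X] = ((1.75)·(1.75) + (-1.25)·(-1.25) + (-0.25)·(-0.25) + (-0.25)·(-0.25)) / 3 = 4.75/3 = 1.5833
  s[X,Y] = ((1.75)·(-1.75) + (-1.25)·(2.25) + (-0.25)·(1.25) + (-0.25)·(-1.75)) / 3 = -5.75/3 = -1.9167
  s[Y,Y] = ((-1.75)·(-1.75) + (2.25)·(2.25) + (1.25)·(1.25) + (-1.75)·(-1.75)) / 3 = 12.75/3 = 4.25
  Sample standard deviations s_i = √(s[i,i]):
  s(X) = √(1.5833) = 1.2583
  s(Y) = √(4.25) = 2.0616

Step 3 — r_{ij} = s_{ij} / (s_i · s_j):
  r[X,X] = 1 (diagonal).
  r[X,Y] = -1.9167 / (1.2583 · 2.0616) = -1.9167 / 2.5941 = -0.7389
  r[Y,Y] = 1 (diagonal).

R is symmetric with unit diagonal. Assembling:

R = [[1, -0.7389],
 [-0.7389, 1]]
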